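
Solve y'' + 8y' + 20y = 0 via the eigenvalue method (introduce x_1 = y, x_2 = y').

Let x_1 = y, x_2 = y'. Then x_1' = x_2 and x_2' = -20x_1 - 8x_2.
A = [[0,1],[-20,-8]]; det(A-λI) = λ^2 + 8λ + 20.
Eigenvalues λ = -4 ± 2i.

y(t) = C_1e^(-4t)cos(2t) + C_2e^(-4t)sin(2t)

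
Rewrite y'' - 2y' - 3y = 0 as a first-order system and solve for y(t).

y(t) = C_1e^(3t) + C_2e^(-t)

Let x_1 = y, x_2 = y'. Then x_1' = x_2 and x_2' = 3x_1 + 2x_2.
A = [[0,1],[3,2]]; det(A-λI) = λ^2 - 2λ - 3.
Eigenvalues λ = 3, -1 with eigenvectors (1,3), (1,-1).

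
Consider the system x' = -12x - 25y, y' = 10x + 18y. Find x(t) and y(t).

x(t) = -K_1e^(3t)sin(5t) + 2K_1e^(3t)cos(5t) + 2K_2e^(3t)sin(5t) + K_2e^(3t)cos(5t), y(t) = K_1e^(3t)sin(5t) - K_1e^(3t)cos(5t) - K_2e^(3t)sin(5t) - K_2e^(3t)cos(5t)

Coefficient matrix A = [[-12, -25], [10, 18]].
Characteristic polynomial det(A - λI) = λ^2 - 6λ + 34 = 0.
Eigenvalues λ = 3 ± 5i (complex conjugate pair).
For λ=3+5i: an eigenvector is (2,-1) - i(-1,1) = (2 + i, -1 - i).
A real fundamental pair from Re and Im of e^((3+5i)t)v: X_1 = e^(3t)(cos(5t)·(2,-1) + sin(5t)·(-1,1)), X_2 = e^(3t)(sin(5t)·(2,-1) - cos(5t)·(-1,1)).
General solution: K_1X_1 + K_2X_2.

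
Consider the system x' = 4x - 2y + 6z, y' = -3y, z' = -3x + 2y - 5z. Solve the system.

x(t) = 2C_1e^(t) + 2C_2e^(-3t) - C_3e^(-2t), y(t) = C_2e^(-3t), z(t) = -C_1e^(t) - 2C_2e^(-3t) + C_3e^(-2t)

Coefficient matrix A = [[4, -2, 6], [0, -3, 0], [-3, 2, -5]].
det(A - λI) = 0 gives eigenvalues λ = 1, -3, -2.
For λ=1: eigenvector (2,0,-1).
For λ=-3: eigenvector (2,1,-2).
For λ=-2: eigenvector (-1,0,1).
General solution: C_1e^(t)(2,0,-1) + C_2e^(-3t)(2,1,-2) + C_3e^(-2t)(-1,0,1).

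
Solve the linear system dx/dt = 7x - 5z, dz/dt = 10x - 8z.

Coefficient matrix A = [[7, -5], [10, -8]].
Characteristic polynomial det(A - λI) = λ^2 + λ - 6 = 0.
Eigenvalues λ = -3, 2.
For λ=-3: (A-λI) row 1 is [10, -5], so an eigenvector is (-1, -2).
For λ=2: (A-λI) row 1 is [5, -5], so an eigenvector is (1, 1).
General solution: c_1e^(-3t)(-1,-2) + c_2e^(2t)(1,1).

x(t) = -c_1e^(-3t) + c_2e^(2t), z(t) = -2c_1e^(-3t) + c_2e^(2t)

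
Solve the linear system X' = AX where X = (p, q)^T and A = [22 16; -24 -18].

Coefficient matrix A = [[22, 16], [-24, -18]].
Characteristic polynomial det(A - λI) = λ^2 - 4λ - 12 = 0.
Eigenvalues λ = 6, -2.
For λ=6: (A-λI) row 1 is [16, 16], so an eigenvector is (-1, 1).
For λ=-2: (A-λI) row 1 is [24, 16], so an eigenvector is (2, -3).
General solution: C_1e^(6t)(-1,1) + C_2e^(-2t)(2,-3).

p(t) = -C_1e^(6t) + 2C_2e^(-2t), q(t) = C_1e^(6t) - 3C_2e^(-2t)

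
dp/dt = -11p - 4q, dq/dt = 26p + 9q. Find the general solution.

Coefficient matrix A = [[-11, -4], [26, 9]].
Characteristic polynomial det(A - λI) = λ^2 + 2λ + 5 = 0.
Eigenvalues λ = -1 ± 2i (complex conjugate pair).
For λ=-1+2i: an eigenvector is (1,-2) - i(-1,3) = (1 + i, -2 - 3i).
A real fundamental pair from Re and Im of e^((-1+2i)t)v: X_1 = e^(-t)(cos(2t)·(1,-2) + sin(2t)·(-1,3)), X_2 = e^(-t)(sin(2t)·(1,-2) - cos(2t)·(-1,3)).
General solution: c_1X_1 + c_2X_2.

p(t) = -c_1e^(-t)sin(2t) + c_1e^(-t)cos(2t) + c_2e^(-t)sin(2t) + c_2e^(-t)cos(2t), q(t) = 3c_1e^(-t)sin(2t) - 2c_1e^(-t)cos(2t) - 2c_2e^(-t)sin(2t) - 3c_2e^(-t)cos(2t)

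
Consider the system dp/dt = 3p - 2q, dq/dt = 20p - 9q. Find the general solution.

p(t) = -c_1e^(-3t)sin(2t) + c_2e^(-3t)cos(2t), q(t) = -3c_1e^(-3t)sin(2t) + c_1e^(-3t)cos(2t) + c_2e^(-3t)sin(2t) + 3c_2e^(-3t)cos(2t)

Coefficient matrix A = [[3, -2], [20, -9]].
Characteristic polynomial det(A - λI) = λ^2 + 6λ + 13 = 0.
Eigenvalues λ = -3 ± 2i (complex conjugate pair).
For λ=-3+2i: an eigenvector is (0,1) - i(-1,-3) = (0 + i, 1 + 3i).
A real fundamental pair from Re and Im of e^((-3+2i)t)v: X_1 = e^(-3t)(cos(2t)·(0,1) + sin(2t)·(-1,-3)), X_2 = e^(-3t)(sin(2t)·(0,1) - cos(2t)·(-1,-3)).
General solution: c_1X_1 + c_2X_2.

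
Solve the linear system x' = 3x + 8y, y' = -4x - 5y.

Coefficient matrix A = [[3, 8], [-4, -5]].
Characteristic polynomial det(A - λI) = λ^2 + 2λ + 17 = 0.
Eigenvalues λ = -1 ± 4i (complex conjugate pair).
For λ=-1+4i: an eigenvector is (1,-1) - i(-1,0) = (1 + i, -1).
A real fundamental pair from Re and Im of e^((-1+4i)t)v: X_1 = e^(-t)(cos(4t)·(1,-1) + sin(4t)·(-1,0)), X_2 = e^(-t)(sin(4t)·(1,-1) - cos(4t)·(-1,0)).
General solution: K_1X_1 + K_2X_2.

x(t) = -K_1e^(-t)sin(4t) + K_1e^(-t)cos(4t) + K_2e^(-t)sin(4t) + K_2e^(-t)cos(4t), y(t) = -K_1e^(-t)cos(4t) - K_2e^(-t)sin(4t)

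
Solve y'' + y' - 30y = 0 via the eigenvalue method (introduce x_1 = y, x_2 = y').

y(t) = C_1e^(5t) + C_2e^(-6t)

Let x_1 = y, x_2 = y'. Then x_1' = x_2 and x_2' = 30x_1 - x_2.
A = [[0,1],[30,-1]]; det(A-λI) = λ^2 + λ - 30.
Eigenvalues λ = 5, -6 with eigenvectors (1,5), (1,-6).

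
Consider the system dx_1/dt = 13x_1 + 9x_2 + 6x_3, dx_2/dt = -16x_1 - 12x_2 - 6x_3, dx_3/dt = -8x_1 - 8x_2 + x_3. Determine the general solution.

x_1(t) = -3C_1e^(-3t) - C_2e^(4t) - 2C_3e^(t), x_2(t) = 4C_1e^(-3t) + C_2e^(4t) + 2C_3e^(t), x_3(t) = 2C_1e^(-3t) + C_3e^(t)

Coefficient matrix A = [[13, 9, 6], [-16, -12, -6], [-8, -8, 1]].
det(A - λI) = 0 gives eigenvalues λ = -3, 4, 1.
For λ=-3: eigenvector (-3,4,2).
For λ=4: eigenvector (-1,1,0).
For λ=1: eigenvector (-2,2,1).
General solution: C_1e^(-3t)(-3,4,2) + C_2e^(4t)(-1,1,0) + C_3e^(t)(-2,2,1).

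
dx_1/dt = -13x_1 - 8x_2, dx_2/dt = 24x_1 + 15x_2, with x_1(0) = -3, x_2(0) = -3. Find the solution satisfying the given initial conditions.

x_1(t) = 15e^(3t) - 18e^(-t), x_2(t) = -30e^(3t) + 27e^(-t)

Coefficient matrix A = [[-13, -8], [24, 15]].
Characteristic polynomial det(A - λI) = λ^2 - 2λ - 3 = 0.
Eigenvalues λ = -1, 3.
For λ=-1: (A-λI) row 1 is [-12, -8], so an eigenvector is (-2, 3).
For λ=3: (A-λI) row 1 is [-16, -8], so an eigenvector is (1, -2).
General solution: C_1e^(-t)(-2,3) + C_2e^(3t)(1,-2).
Applying x_1(0)=-3, x_2(0)=-3 gives C_1=9, C_2=15.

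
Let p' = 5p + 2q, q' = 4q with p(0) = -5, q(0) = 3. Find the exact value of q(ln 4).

768

A = [[5,2],[0,4]]; eigenvalues λ = 5, 4.
Eigenvectors: (-1,0) for λ=5, (-2,1) for λ=4.
From the initial condition, c_1 = -1, c_2 = 3.
q(ln 4) = (-1)(4^5)(0) + (3)(4^4)(1) = 768.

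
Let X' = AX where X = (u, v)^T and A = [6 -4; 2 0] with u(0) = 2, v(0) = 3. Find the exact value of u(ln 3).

-126

A = [[6,-4],[2,0]]; eigenvalues λ = 2, 4.
Eigenvectors: (-1,-1) for λ=2, (2,1) for λ=4.
From the initial condition, c_1 = -4, c_2 = -1.
u(ln 3) = (-4)(3^2)(-1) + (-1)(3^4)(2) = -126.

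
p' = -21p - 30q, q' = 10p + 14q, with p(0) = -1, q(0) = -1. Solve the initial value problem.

Coefficient matrix A = [[-21, -30], [10, 14]].
Characteristic polynomial det(A - λI) = λ^2 + 7λ + 6 = 0.
Eigenvalues λ = -1, -6.
For λ=-1: (A-λI) row 1 is [-20, -30], so an eigenvector is (-3, 2).
For λ=-6: (A-λI) row 1 is [-15, -30], so an eigenvector is (-2, 1).
General solution: K_1e^(-t)(-3,2) + K_2e^(-6t)(-2,1).
Applying p(0)=-1, q(0)=-1 gives K_1=-3, K_2=5.

p(t) = 9e^(-t) - 10e^(-6t), q(t) = -6e^(-t) + 5e^(-6t)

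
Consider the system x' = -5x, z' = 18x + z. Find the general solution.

x(t) = -K_1e^(-5t), z(t) = 3K_1e^(-5t) - K_2e^(t)

Coefficient matrix A = [[-5, 0], [18, 1]].
Characteristic polynomial det(A - λI) = λ^2 + 4λ - 5 = 0.
Eigenvalues λ = -5, 1.
For λ=-5: (A-λI) row 2 is [18, 6], so an eigenvector is (-1, 3).
For λ=1: (A-λI) row 1 is [-6, 0], so an eigenvector is (0, -1).
General solution: K_1e^(-5t)(-1,3) + K_2e^(t)(0,-1).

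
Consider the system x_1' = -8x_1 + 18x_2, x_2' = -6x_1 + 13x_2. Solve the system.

x_1(t) = 3K_1e^(4t) - 2K_2e^(t), x_2(t) = 2K_1e^(4t) - K_2e^(t)

Coefficient matrix A = [[-8, 18], [-6, 13]].
Characteristic polynomial det(A - λI) = λ^2 - 5λ + 4 = 0.
Eigenvalues λ = 4, 1.
For λ=4: (A-λI) row 1 is [-12, 18], so an eigenvector is (3, 2).
For λ=1: (A-λI) row 1 is [-9, 18], so an eigenvector is (-2, -1).
General solution: K_1e^(4t)(3,2) + K_2e^(t)(-2,-1).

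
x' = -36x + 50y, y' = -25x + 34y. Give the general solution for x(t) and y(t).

x(t) = 3c_1e^(-t)sin(5t) + c_1e^(-t)cos(5t) + c_2e^(-t)sin(5t) - 3c_2e^(-t)cos(5t), y(t) = 2c_1e^(-t)sin(5t) + c_1e^(-t)cos(5t) + c_2e^(-t)sin(5t) - 2c_2e^(-t)cos(5t)

Coefficient matrix A = [[-36, 50], [-25, 34]].
Characteristic polynomial det(A - λI) = λ^2 + 2λ + 26 = 0.
Eigenvalues λ = -1 ± 5i (complex conjugate pair).
For λ=-1+5i: an eigenvector is (1,1) - i(3,2) = (1 - 3i, 1 - 2i).
A real fundamental pair from Re and Im of e^((-1+5i)t)v: X_1 = e^(-t)(cos(5t)·(1,1) + sin(5t)·(3,2)), X_2 = e^(-t)(sin(5t)·(1,1) - cos(5t)·(3,2)).
General solution: c_1X_1 + c_2X_2.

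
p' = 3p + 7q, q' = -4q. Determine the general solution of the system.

Coefficient matrix A = [[3, 7], [0, -4]].
Characteristic polynomial det(A - λI) = λ^2 + λ - 12 = 0.
Eigenvalues λ = 3, -4.
For λ=3: (A-λI) row 1 is [0, 7], so an eigenvector is (1, 0).
For λ=-4: (A-λI) row 1 is [7, 7], so an eigenvector is (-1, 1).
General solution: c_1e^(3t)(1,0) + c_2e^(-4t)(-1,1).

p(t) = c_1e^(3t) - c_2e^(-4t), q(t) = c_2e^(-4t)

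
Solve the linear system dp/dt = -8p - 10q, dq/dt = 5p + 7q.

Coefficient matrix A = [[-8, -10], [5, 7]].
Characteristic polynomial det(A - λI) = λ^2 + λ - 6 = 0.
Eigenvalues λ = -3, 2.
For λ=-3: (A-λI) row 1 is [-5, -10], so an eigenvector is (-2, 1).
For λ=2: (A-λI) row 1 is [-10, -10], so an eigenvector is (-1, 1).
General solution: K_1e^(-3t)(-2,1) + K_2e^(2t)(-1,1).

p(t) = -2K_1e^(-3t) - K_2e^(2t), q(t) = K_1e^(-3t) + K_2e^(2t)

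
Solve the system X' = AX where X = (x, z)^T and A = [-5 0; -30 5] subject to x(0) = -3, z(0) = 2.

x(t) = -3e^(-5t), z(t) = 11e^(5t) - 9e^(-5t)

Coefficient matrix A = [[-5, 0], [-30, 5]].
Characteristic polynomial det(A - λI) = λ^2 - 25 = 0.
Eigenvalues λ = -5, 5.
For λ=-5: (A-λI) row 2 is [-30, 10], so an eigenvector is (-1, -3).
For λ=5: (A-λI) row 1 is [-10, 0], so an eigenvector is (0, -1).
General solution: C_1e^(-5t)(-1,-3) + C_2e^(5t)(0,-1).
Applying x(0)=-3, z(0)=2 gives C_1=3, C_2=-11.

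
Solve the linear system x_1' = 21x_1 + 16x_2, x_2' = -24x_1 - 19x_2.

x_1(t) = C_1e^(5t) + 2C_2e^(-3t), x_2(t) = -C_1e^(5t) - 3C_2e^(-3t)

Coefficient matrix A = [[21, 16], [-24, -19]].
Characteristic polynomial det(A - λI) = λ^2 - 2λ - 15 = 0.
Eigenvalues λ = 5, -3.
For λ=5: (A-λI) row 1 is [16, 16], so an eigenvector is (1, -1).
For λ=-3: (A-λI) row 1 is [24, 16], so an eigenvector is (2, -3).
General solution: C_1e^(5t)(1,-1) + C_2e^(-3t)(2,-3).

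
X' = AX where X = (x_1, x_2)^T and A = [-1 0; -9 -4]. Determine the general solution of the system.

x_1(t) = K_1e^(-t), x_2(t) = -3K_1e^(-t) + K_2e^(-4t)

Coefficient matrix A = [[-1, 0], [-9, -4]].
Characteristic polynomial det(A - λI) = λ^2 + 5λ + 4 = 0.
Eigenvalues λ = -1, -4.
For λ=-1: (A-λI) row 2 is [-9, -3], so an eigenvector is (1, -3).
For λ=-4: (A-λI) row 1 is [3, 0], so an eigenvector is (0, 1).
General solution: K_1e^(-t)(1,-3) + K_2e^(-4t)(0,1).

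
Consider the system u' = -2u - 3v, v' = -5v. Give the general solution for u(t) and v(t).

u(t) = c_1e^(-2t) - c_2e^(-5t), v(t) = -c_2e^(-5t)

Coefficient matrix A = [[-2, -3], [0, -5]].
Characteristic polynomial det(A - λI) = λ^2 + 7λ + 10 = 0.
Eigenvalues λ = -2, -5.
For λ=-2: (A-λI) row 1 is [0, -3], so an eigenvector is (1, 0).
For λ=-5: (A-λI) row 1 is [3, -3], so an eigenvector is (-1, -1).
General solution: c_1e^(-2t)(1,0) + c_2e^(-5t)(-1,-1).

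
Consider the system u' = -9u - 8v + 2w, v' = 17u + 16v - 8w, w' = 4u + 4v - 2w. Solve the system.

Coefficient matrix A = [[-9, -8, 2], [17, 16, -8], [4, 4, -2]].
det(A - λI) = 0 gives eigenvalues λ = -1, 4, 2.
For λ=-1: eigenvector (1,-1,0).
For λ=4: eigenvector (-4,7,2).
For λ=2: eigenvector (-2,3,1).
General solution: c_1e^(-t)(1,-1,0) + c_2e^(4t)(-4,7,2) + c_3e^(2t)(-2,3,1).

u(t) = c_1e^(-t) - 4c_2e^(4t) - 2c_3e^(2t), v(t) = -c_1e^(-t) + 7c_2e^(4t) + 3c_3e^(2t), w(t) = 2c_2e^(4t) + c_3e^(2t)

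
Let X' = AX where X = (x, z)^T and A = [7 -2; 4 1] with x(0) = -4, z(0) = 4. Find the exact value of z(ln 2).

A = [[7,-2],[4,1]]; eigenvalues λ = 5, 3.
Eigenvectors: (1,1) for λ=5, (1,2) for λ=3.
From the initial condition, c_1 = -12, c_2 = 8.
z(ln 2) = (-12)(2^5)(1) + (8)(2^3)(2) = -256.

-256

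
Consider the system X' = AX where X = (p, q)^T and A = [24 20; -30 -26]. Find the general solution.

Coefficient matrix A = [[24, 20], [-30, -26]].
Characteristic polynomial det(A - λI) = λ^2 + 2λ - 24 = 0.
Eigenvalues λ = 4, -6.
For λ=4: (A-λI) row 1 is [20, 20], so an eigenvector is (1, -1).
For λ=-6: (A-λI) row 1 is [30, 20], so an eigenvector is (2, -3).
General solution: C_1e^(4t)(1,-1) + C_2e^(-6t)(2,-3).

p(t) = C_1e^(4t) + 2C_2e^(-6t), q(t) = -C_1e^(4t) - 3C_2e^(-6t)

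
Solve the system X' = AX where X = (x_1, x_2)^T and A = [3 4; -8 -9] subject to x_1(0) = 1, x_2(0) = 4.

x_1(t) = 6e^(-t) - 5e^(-5t), x_2(t) = -6e^(-t) + 10e^(-5t)

Coefficient matrix A = [[3, 4], [-8, -9]].
Characteristic polynomial det(A - λI) = λ^2 + 6λ + 5 = 0.
Eigenvalues λ = -5, -1.
For λ=-5: (A-λI) row 1 is [8, 4], so an eigenvector is (1, -2).
For λ=-1: (A-λI) row 1 is [4, 4], so an eigenvector is (-1, 1).
General solution: c_1e^(-5t)(1,-2) + c_2e^(-t)(-1,1).
Applying x_1(0)=1, x_2(0)=4 gives c_1=-5, c_2=-6.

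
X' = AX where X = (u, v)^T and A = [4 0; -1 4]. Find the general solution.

u(t) = c_2e^(4t), v(t) = -c_1e^(4t) - c_2te^(4t) - 3c_2e^(4t)

Coefficient matrix A = [[4, 0], [-1, 4]].
Characteristic polynomial det(A - λI) = λ^2 - 8λ + 16 = 0.
Single eigenvalue λ = 4 with algebraic multiplicity 2.
Eigenvector v = (0,-1); generalized eigenvector w with (A-λI)w=v is (1,-3).
General solution: e^(4t)[c_1·v + c_2·(t·v + w)].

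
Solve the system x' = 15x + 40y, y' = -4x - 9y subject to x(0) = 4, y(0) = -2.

x(t) = -8e^(3t)sin(4t) + 4e^(3t)cos(4t), y(t) = 2e^(3t)sin(4t) - 2e^(3t)cos(4t)

Coefficient matrix A = [[15, 40], [-4, -9]].
Characteristic polynomial det(A - λI) = λ^2 - 6λ + 25 = 0.
Eigenvalues λ = 3 ± 4i (complex conjugate pair).
For λ=3+4i: an eigenvector is (1,0) - i(3,-1) = (1 - 3i, 0 + i).
A real fundamental pair from Re and Im of e^((3+4i)t)v: X_1 = e^(3t)(cos(4t)·(1,0) + sin(4t)·(3,-1)), X_2 = e^(3t)(sin(4t)·(1,0) - cos(4t)·(3,-1)).
General solution: K_1X_1 + K_2X_2.
Applying x(0)=4, y(0)=-2 gives K_1=-2, K_2=-2.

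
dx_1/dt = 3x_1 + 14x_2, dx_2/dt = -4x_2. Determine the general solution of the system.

Coefficient matrix A = [[3, 14], [0, -4]].
Characteristic polynomial det(A - λI) = λ^2 + λ - 12 = 0.
Eigenvalues λ = 3, -4.
For λ=3: (A-λI) row 1 is [0, 14], so an eigenvector is (-1, 0).
For λ=-4: (A-λI) row 1 is [7, 14], so an eigenvector is (-2, 1).
General solution: K_1e^(3t)(-1,0) + K_2e^(-4t)(-2,1).

x_1(t) = -K_1e^(3t) - 2K_2e^(-4t), x_2(t) = K_2e^(-4t)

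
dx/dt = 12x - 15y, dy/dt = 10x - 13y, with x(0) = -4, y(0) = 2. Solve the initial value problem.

x(t) = -18e^(2t) + 14e^(-3t), y(t) = -12e^(2t) + 14e^(-3t)

Coefficient matrix A = [[12, -15], [10, -13]].
Characteristic polynomial det(A - λI) = λ^2 + λ - 6 = 0.
Eigenvalues λ = -3, 2.
For λ=-3: (A-λI) row 1 is [15, -15], so an eigenvector is (1, 1).
For λ=2: (A-λI) row 1 is [10, -15], so an eigenvector is (-3, -2).
General solution: K_1e^(-3t)(1,1) + K_2e^(2t)(-3,-2).
Applying x(0)=-4, y(0)=2 gives K_1=14, K_2=6.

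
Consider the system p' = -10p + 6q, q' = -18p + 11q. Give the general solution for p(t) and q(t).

Coefficient matrix A = [[-10, 6], [-18, 11]].
Characteristic polynomial det(A - λI) = λ^2 - λ - 2 = 0.
Eigenvalues λ = 2, -1.
For λ=2: (A-λI) row 1 is [-12, 6], so an eigenvector is (1, 2).
For λ=-1: (A-λI) row 1 is [-9, 6], so an eigenvector is (2, 3).
General solution: K_1e^(2t)(1,2) + K_2e^(-t)(2,3).

p(t) = K_1e^(2t) + 2K_2e^(-t), q(t) = 2K_1e^(2t) + 3K_2e^(-t)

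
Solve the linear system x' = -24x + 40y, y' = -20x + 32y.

Coefficient matrix A = [[-24, 40], [-20, 32]].
Characteristic polynomial det(A - λI) = λ^2 - 8λ + 32 = 0.
Eigenvalues λ = 4 ± 4i (complex conjugate pair).
For λ=4+4i: an eigenvector is (1,1) - i(3,2) = (1 - 3i, 1 - 2i).
A real fundamental pair from Re and Im of e^((4+4i)t)v: X_1 = e^(4t)(cos(4t)·(1,1) + sin(4t)·(3,2)), X_2 = e^(4t)(sin(4t)·(1,1) - cos(4t)·(3,2)).
General solution: c_1X_1 + c_2X_2.

x(t) = 3c_1e^(4t)sin(4t) + c_1e^(4t)cos(4t) + c_2e^(4t)sin(4t) - 3c_2e^(4t)cos(4t), y(t) = 2c_1e^(4t)sin(4t) + c_1e^(4t)cos(4t) + c_2e^(4t)sin(4t) - 2c_2e^(4t)cos(4t)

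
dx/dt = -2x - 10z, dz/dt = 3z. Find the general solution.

Coefficient matrix A = [[-2, -10], [0, 3]].
Characteristic polynomial det(A - λI) = λ^2 - λ - 6 = 0.
Eigenvalues λ = -2, 3.
For λ=-2: (A-λI) row 1 is [0, -10], so an eigenvector is (1, 0).
For λ=3: (A-λI) row 1 is [-5, -10], so an eigenvector is (-2, 1).
General solution: C_1e^(-2t)(1,0) + C_2e^(3t)(-2,1).

x(t) = C_1e^(-2t) - 2C_2e^(3t), z(t) = C_2e^(3t)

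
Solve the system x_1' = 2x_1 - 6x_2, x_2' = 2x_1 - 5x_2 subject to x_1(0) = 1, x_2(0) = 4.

x_1(t) = -20e^(-t) + 21e^(-2t), x_2(t) = -10e^(-t) + 14e^(-2t)

Coefficient matrix A = [[2, -6], [2, -5]].
Characteristic polynomial det(A - λI) = λ^2 + 3λ + 2 = 0.
Eigenvalues λ = -1, -2.
For λ=-1: (A-λI) row 1 is [3, -6], so an eigenvector is (-2, -1).
For λ=-2: (A-λI) row 1 is [4, -6], so an eigenvector is (-3, -2).
General solution: K_1e^(-t)(-2,-1) + K_2e^(-2t)(-3,-2).
Applying x_1(0)=1, x_2(0)=4 gives K_1=10, K_2=-7.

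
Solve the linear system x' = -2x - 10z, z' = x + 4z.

x(t) = -3C_1e^(t)sin(t) + C_1e^(t)cos(t) + C_2e^(t)sin(t) + 3C_2e^(t)cos(t), z(t) = C_1e^(t)sin(t) - C_2e^(t)cos(t)

Coefficient matrix A = [[-2, -10], [1, 4]].
Characteristic polynomial det(A - λI) = λ^2 - 2λ + 2 = 0.
Eigenvalues λ = 1 ± i (complex conjugate pair).
For λ=1+i: an eigenvector is (1,0) - i(-3,1) = (1 + 3i, 0 - i).
A real fundamental pair from Re and Im of e^((1+i)t)v: X_1 = e^(t)(cos(t)·(1,0) + sin(t)·(-3,1)), X_2 = e^(t)(sin(t)·(1,0) - cos(t)·(-3,1)).
General solution: C_1X_1 + C_2X_2.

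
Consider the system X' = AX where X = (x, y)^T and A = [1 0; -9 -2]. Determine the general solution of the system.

x(t) = C_2e^(t), y(t) = -C_1e^(-2t) - 3C_2e^(t)

Coefficient matrix A = [[1, 0], [-9, -2]].
Characteristic polynomial det(A - λI) = λ^2 + λ - 2 = 0.
Eigenvalues λ = -2, 1.
For λ=-2: (A-λI) row 1 is [3, 0], so an eigenvector is (0, -1).
For λ=1: (A-λI) row 2 is [-9, -3], so an eigenvector is (1, -3).
General solution: C_1e^(-2t)(0,-1) + C_2e^(t)(1,-3).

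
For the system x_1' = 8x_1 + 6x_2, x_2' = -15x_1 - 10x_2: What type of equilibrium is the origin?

stable spiral

A = [[8,6],[-15,-10]]; det(A-λI) = λ^2 + 2λ + 10.
λ = -1 ± 3i: negative real part.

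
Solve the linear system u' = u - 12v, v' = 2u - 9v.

u(t) = 3K_1e^(-3t) + 2K_2e^(-5t), v(t) = K_1e^(-3t) + K_2e^(-5t)

Coefficient matrix A = [[1, -12], [2, -9]].
Characteristic polynomial det(A - λI) = λ^2 + 8λ + 15 = 0.
Eigenvalues λ = -3, -5.
For λ=-3: (A-λI) row 1 is [4, -12], so an eigenvector is (3, 1).
For λ=-5: (A-λI) row 1 is [6, -12], so an eigenvector is (2, 1).
General solution: K_1e^(-3t)(3,1) + K_2e^(-5t)(2,1).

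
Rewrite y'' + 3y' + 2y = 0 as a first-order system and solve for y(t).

Let x_1 = y, x_2 = y'. Then x_1' = x_2 and x_2' = -2x_1 - 3x_2.
A = [[0,1],[-2,-3]]; det(A-λI) = λ^2 + 3λ + 2.
Eigenvalues λ = -2, -1 with eigenvectors (1,-2), (1,-1).

y(t) = c_1e^(-2t) + c_2e^(-t)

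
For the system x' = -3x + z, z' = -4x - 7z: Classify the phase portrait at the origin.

stable improper node

A = [[-3,1],[-4,-7]]; det(A-λI) = λ^2 + 10λ + 25.
repeated λ = -5 with a single eigenvector.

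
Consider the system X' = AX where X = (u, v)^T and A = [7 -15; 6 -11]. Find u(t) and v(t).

Coefficient matrix A = [[7, -15], [6, -11]].
Characteristic polynomial det(A - λI) = λ^2 + 4λ + 13 = 0.
Eigenvalues λ = -2 ± 3i (complex conjugate pair).
For λ=-2+3i: an eigenvector is (-1,-1) - i(2,1) = (-1 - 2i, -1 - i).
A real fundamental pair from Re and Im of e^((-2+3i)t)v: X_1 = e^(-2t)(cos(3t)·(-1,-1) + sin(3t)·(2,1)), X_2 = e^(-2t)(sin(3t)·(-1,-1) - cos(3t)·(2,1)).
General solution: c_1X_1 + c_2X_2.

u(t) = 2c_1e^(-2t)sin(3t) - c_1e^(-2t)cos(3t) - c_2e^(-2t)sin(3t) - 2c_2e^(-2t)cos(3t), v(t) = c_1e^(-2t)sin(3t) - c_1e^(-2t)cos(3t) - c_2e^(-2t)sin(3t) - c_2e^(-2t)cos(3t)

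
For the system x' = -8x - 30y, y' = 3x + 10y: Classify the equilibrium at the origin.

unstable spiral

A = [[-8,-30],[3,10]]; det(A-λI) = λ^2 - 2λ + 10.
λ = 1 ± 3i: positive real part.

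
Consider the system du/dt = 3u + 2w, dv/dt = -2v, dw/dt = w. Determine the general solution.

u(t) = c_1e^(3t) - c_3e^(t), v(t) = c_2e^(-2t), w(t) = c_3e^(t)

Coefficient matrix A = [[3, 0, 2], [0, -2, 0], [0, 0, 1]].
det(A - λI) = 0 gives eigenvalues λ = 3, -2, 1.
For λ=3: eigenvector (1,0,0).
For λ=-2: eigenvector (0,1,0).
For λ=1: eigenvector (-1,0,1).
General solution: c_1e^(3t)(1,0,0) + c_2e^(-2t)(0,1,0) + c_3e^(t)(-1,0,1).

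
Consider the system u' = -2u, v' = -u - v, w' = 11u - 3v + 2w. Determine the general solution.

Coefficient matrix A = [[-2, 0, 0], [-1, -1, 0], [11, -3, 2]].
det(A - λI) = 0 gives eigenvalues λ = 2, -1, -2.
For λ=2: eigenvector (0,0,1).
For λ=-1: eigenvector (0,1,1).
For λ=-2: eigenvector (1,1,-2).
General solution: c_1e^(2t)(0,0,1) + c_2e^(-t)(0,1,1) + c_3e^(-2t)(1,1,-2).

u(t) = c_3e^(-2t), v(t) = c_2e^(-t) + c_3e^(-2t), w(t) = c_1e^(2t) + c_2e^(-t) - 2c_3e^(-2t)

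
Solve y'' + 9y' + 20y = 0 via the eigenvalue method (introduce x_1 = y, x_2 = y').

Let x_1 = y, x_2 = y'. Then x_1' = x_2 and x_2' = -20x_1 - 9x_2.
A = [[0,1],[-20,-9]]; det(A-λI) = λ^2 + 9λ + 20.
Eigenvalues λ = -4, -5 with eigenvectors (1,-4), (1,-5).

y(t) = K_1e^(-4t) + K_2e^(-5t)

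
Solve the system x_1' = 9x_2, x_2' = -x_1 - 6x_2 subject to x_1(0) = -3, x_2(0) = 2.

Coefficient matrix A = [[0, 9], [-1, -6]].
Characteristic polynomial det(A - λI) = λ^2 + 6λ + 9 = 0.
Single eigenvalue λ = -3 with algebraic multiplicity 2.
Eigenvector v = (-3,1); generalized eigenvector w with (A-λI)w=v is (2,-1).
General solution: e^(-3t)[c_1·v + c_2·(t·v + w)].
Applying x_1(0)=-3, x_2(0)=2 gives c_1=-1, c_2=-3.

x_1(t) = 9te^(-3t) - 3e^(-3t), x_2(t) = -3te^(-3t) + 2e^(-3t)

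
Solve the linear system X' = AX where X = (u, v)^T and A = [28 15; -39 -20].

Coefficient matrix A = [[28, 15], [-39, -20]].
Characteristic polynomial det(A - λI) = λ^2 - 8λ + 25 = 0.
Eigenvalues λ = 4 ± 3i (complex conjugate pair).
For λ=4+3i: an eigenvector is (1,-2) - i(-2,3) = (1 + 2i, -2 - 3i).
A real fundamental pair from Re and Im of e^((4+3i)t)v: X_1 = e^(4t)(cos(3t)·(1,-2) + sin(3t)·(-2,3)), X_2 = e^(4t)(sin(3t)·(1,-2) - cos(3t)·(-2,3)).
General solution: C_1X_1 + C_2X_2.

u(t) = -2C_1e^(4t)sin(3t) + C_1e^(4t)cos(3t) + C_2e^(4t)sin(3t) + 2C_2e^(4t)cos(3t), v(t) = 3C_1e^(4t)sin(3t) - 2C_1e^(4t)cos(3t) - 2C_2e^(4t)sin(3t) - 3C_2e^(4t)cos(3t)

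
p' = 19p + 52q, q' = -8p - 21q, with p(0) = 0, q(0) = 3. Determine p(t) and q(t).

p(t) = 39e^(-t)sin(4t), q(t) = -15e^(-t)sin(4t) + 3e^(-t)cos(4t)

Coefficient matrix A = [[19, 52], [-8, -21]].
Characteristic polynomial det(A - λI) = λ^2 + 2λ + 17 = 0.
Eigenvalues λ = -1 ± 4i (complex conjugate pair).
For λ=-1+4i: an eigenvector is (2,-1) - i(-3,1) = (2 + 3i, -1 - i).
A real fundamental pair from Re and Im of e^((-1+4i)t)v: X_1 = e^(-t)(cos(4t)·(2,-1) + sin(4t)·(-3,1)), X_2 = e^(-t)(sin(4t)·(2,-1) - cos(4t)·(-3,1)).
General solution: c_1X_1 + c_2X_2.
Applying p(0)=0, q(0)=3 gives c_1=-9, c_2=6.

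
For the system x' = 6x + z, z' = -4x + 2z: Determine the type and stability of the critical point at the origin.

A = [[6,1],[-4,2]]; det(A-λI) = λ^2 - 8λ + 16.
repeated λ = 4 with a single eigenvector.

unstable improper node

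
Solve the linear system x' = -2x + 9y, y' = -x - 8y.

Coefficient matrix A = [[-2, 9], [-1, -8]].
Characteristic polynomial det(A - λI) = λ^2 + 10λ + 25 = 0.
Single eigenvalue λ = -5 with algebraic multiplicity 2.
Eigenvector v = (-3,1); generalized eigenvector w with (A-λI)w=v is (2,-1).
General solution: e^(-5t)[c_1·v + c_2·(t·v + w)].

x(t) = -3c_1e^(-5t) - 3c_2te^(-5t) + 2c_2e^(-5t), y(t) = c_1e^(-5t) + c_2te^(-5t) - c_2e^(-5t)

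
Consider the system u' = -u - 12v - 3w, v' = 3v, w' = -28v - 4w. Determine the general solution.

u(t) = c_1e^(-t) + c_3e^(-4t), v(t) = c_2e^(3t), w(t) = -4c_2e^(3t) + c_3e^(-4t)

Coefficient matrix A = [[-1, -12, -3], [0, 3, 0], [0, -28, -4]].
det(A - λI) = 0 gives eigenvalues λ = -1, 3, -4.
For λ=-1: eigenvector (1,0,0).
For λ=3: eigenvector (0,1,-4).
For λ=-4: eigenvector (1,0,1).
General solution: c_1e^(-t)(1,0,0) + c_2e^(3t)(0,1,-4) + c_3e^(-4t)(1,0,1).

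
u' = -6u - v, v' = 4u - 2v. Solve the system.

u(t) = -C_1e^(-4t) - C_2te^(-4t), v(t) = 2C_1e^(-4t) + 2C_2te^(-4t) + C_2e^(-4t)

Coefficient matrix A = [[-6, -1], [4, -2]].
Characteristic polynomial det(A - λI) = λ^2 + 8λ + 16 = 0.
Single eigenvalue λ = -4 with algebraic multiplicity 2.
Eigenvector v = (-1,2); generalized eigenvector w with (A-λI)w=v is (0,1).
General solution: e^(-4t)[C_1·v + C_2·(t·v + w)].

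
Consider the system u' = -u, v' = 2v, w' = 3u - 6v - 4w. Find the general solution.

u(t) = C_1e^(-t), v(t) = C_2e^(2t), w(t) = C_1e^(-t) - C_2e^(2t) + C_3e^(-4t)

Coefficient matrix A = [[-1, 0, 0], [0, 2, 0], [3, -6, -4]].
det(A - λI) = 0 gives eigenvalues λ = -1, 2, -4.
For λ=-1: eigenvector (1,0,1).
For λ=2: eigenvector (0,1,-1).
For λ=-4: eigenvector (0,0,1).
General solution: C_1e^(-t)(1,0,1) + C_2e^(2t)(0,1,-1) + C_3e^(-4t)(0,0,1).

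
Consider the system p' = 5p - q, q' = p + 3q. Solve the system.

Coefficient matrix A = [[5, -1], [1, 3]].
Characteristic polynomial det(A - λI) = λ^2 - 8λ + 16 = 0.
Single eigenvalue λ = 4 with algebraic multiplicity 2.
Eigenvector v = (-1,-1); generalized eigenvector w with (A-λI)w=v is (1,2).
General solution: e^(4t)[C_1·v + C_2·(t·v + w)].

p(t) = -C_1e^(4t) - C_2te^(4t) + C_2e^(4t), q(t) = -C_1e^(4t) - C_2te^(4t) + 2C_2e^(4t)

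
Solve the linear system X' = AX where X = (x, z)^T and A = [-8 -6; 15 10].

x(t) = K_1e^(t)sin(3t) - K_1e^(t)cos(3t) - K_2e^(t)sin(3t) - K_2e^(t)cos(3t), z(t) = -2K_1e^(t)sin(3t) + K_1e^(t)cos(3t) + K_2e^(t)sin(3t) + 2K_2e^(t)cos(3t)

Coefficient matrix A = [[-8, -6], [15, 10]].
Characteristic polynomial det(A - λI) = λ^2 - 2λ + 10 = 0.
Eigenvalues λ = 1 ± 3i (complex conjugate pair).
For λ=1+3i: an eigenvector is (-1,1) - i(1,-2) = (-1 - i, 1 + 2i).
A real fundamental pair from Re and Im of e^((1+3i)t)v: X_1 = e^(t)(cos(3t)·(-1,1) + sin(3t)·(1,-2)), X_2 = e^(t)(sin(3t)·(-1,1) - cos(3t)·(1,-2)).
General solution: K_1X_1 + K_2X_2.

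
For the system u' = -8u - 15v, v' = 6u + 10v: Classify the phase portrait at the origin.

unstable spiral

A = [[-8,-15],[6,10]]; det(A-λI) = λ^2 - 2λ + 10.
λ = 1 ± 3i: positive real part.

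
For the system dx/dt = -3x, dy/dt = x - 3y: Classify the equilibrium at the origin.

A = [[-3,0],[1,-3]]; det(A-λI) = λ^2 + 6λ + 9.
repeated λ = -3 with a single eigenvector.

stable improper node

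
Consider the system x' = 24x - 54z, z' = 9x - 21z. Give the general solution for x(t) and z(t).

Coefficient matrix A = [[24, -54], [9, -21]].
Characteristic polynomial det(A - λI) = λ^2 - 3λ - 18 = 0.
Eigenvalues λ = 6, -3.
For λ=6: (A-λI) row 1 is [18, -54], so an eigenvector is (3, 1).
For λ=-3: (A-λI) row 1 is [27, -54], so an eigenvector is (-2, -1).
General solution: C_1e^(6t)(3,1) + C_2e^(-3t)(-2,-1).

x(t) = 3C_1e^(6t) - 2C_2e^(-3t), z(t) = C_1e^(6t) - C_2e^(-3t)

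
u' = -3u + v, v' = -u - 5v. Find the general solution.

Coefficient matrix A = [[-3, 1], [-1, -5]].
Characteristic polynomial det(A - λI) = λ^2 + 8λ + 16 = 0.
Single eigenvalue λ = -4 with algebraic multiplicity 2.
Eigenvector v = (-1,1); generalized eigenvector w with (A-λI)w=v is (-3,2).
General solution: e^(-4t)[K_1·v + K_2·(t·v + w)].

u(t) = -K_1e^(-4t) - K_2te^(-4t) - 3K_2e^(-4t), v(t) = K_1e^(-4t) + K_2te^(-4t) + 2K_2e^(-4t)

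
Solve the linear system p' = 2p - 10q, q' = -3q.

Coefficient matrix A = [[2, -10], [0, -3]].
Characteristic polynomial det(A - λI) = λ^2 + λ - 6 = 0.
Eigenvalues λ = -3, 2.
For λ=-3: (A-λI) row 1 is [5, -10], so an eigenvector is (-2, -1).
For λ=2: (A-λI) row 1 is [0, -10], so an eigenvector is (1, 0).
General solution: K_1e^(-3t)(-2,-1) + K_2e^(2t)(1,0).

p(t) = -2K_1e^(-3t) + K_2e^(2t), q(t) = -K_1e^(-3t)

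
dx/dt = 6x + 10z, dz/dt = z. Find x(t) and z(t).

x(t) = K_1e^(6t) + 2K_2e^(t), z(t) = -K_2e^(t)

Coefficient matrix A = [[6, 10], [0, 1]].
Characteristic polynomial det(A - λI) = λ^2 - 7λ + 6 = 0.
Eigenvalues λ = 6, 1.
For λ=6: (A-λI) row 1 is [0, 10], so an eigenvector is (1, 0).
For λ=1: (A-λI) row 1 is [5, 10], so an eigenvector is (2, -1).
General solution: K_1e^(6t)(1,0) + K_2e^(t)(2,-1).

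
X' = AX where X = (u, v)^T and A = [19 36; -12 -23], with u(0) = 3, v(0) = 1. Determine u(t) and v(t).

u(t) = 18e^(t) - 15e^(-5t), v(t) = -9e^(t) + 10e^(-5t)

Coefficient matrix A = [[19, 36], [-12, -23]].
Characteristic polynomial det(A - λI) = λ^2 + 4λ - 5 = 0.
Eigenvalues λ = 1, -5.
For λ=1: (A-λI) row 1 is [18, 36], so an eigenvector is (-2, 1).
For λ=-5: (A-λI) row 1 is [24, 36], so an eigenvector is (-3, 2).
General solution: K_1e^(t)(-2,1) + K_2e^(-5t)(-3,2).
Applying u(0)=3, v(0)=1 gives K_1=-9, K_2=5.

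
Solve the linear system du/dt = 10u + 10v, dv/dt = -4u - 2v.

Coefficient matrix A = [[10, 10], [-4, -2]].
Characteristic polynomial det(A - λI) = λ^2 - 8λ + 20 = 0.
Eigenvalues λ = 4 ± 2i (complex conjugate pair).
For λ=4+2i: an eigenvector is (2,-1) - i(1,-1) = (2 - i, -1 + i).
A real fundamental pair from Re and Im of e^((4+2i)t)v: X_1 = e^(4t)(cos(2t)·(2,-1) + sin(2t)·(1,-1)), X_2 = e^(4t)(sin(2t)·(2,-1) - cos(2t)·(1,-1)).
General solution: c_1X_1 + c_2X_2.

u(t) = c_1e^(4t)sin(2t) + 2c_1e^(4t)cos(2t) + 2c_2e^(4t)sin(2t) - c_2e^(4t)cos(2t), v(t) = -c_1e^(4t)sin(2t) - c_1e^(4t)cos(2t) - c_2e^(4t)sin(2t) + c_2e^(4t)cos(2t)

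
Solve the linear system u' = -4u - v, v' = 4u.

Coefficient matrix A = [[-4, -1], [4, 0]].
Characteristic polynomial det(A - λI) = λ^2 + 4λ + 4 = 0.
Single eigenvalue λ = -2 with algebraic multiplicity 2.
Eigenvector v = (-1,2); generalized eigenvector w with (A-λI)w=v is (-1,3).
General solution: e^(-2t)[C_1·v + C_2·(t·v + w)].

u(t) = -C_1e^(-2t) - C_2te^(-2t) - C_2e^(-2t), v(t) = 2C_1e^(-2t) + 2C_2te^(-2t) + 3C_2e^(-2t)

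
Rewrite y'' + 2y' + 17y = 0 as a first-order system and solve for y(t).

y(t) = C_1e^(-t)cos(4t) + C_2e^(-t)sin(4t)

Let x_1 = y, x_2 = y'. Then x_1' = x_2 and x_2' = -17x_1 - 2x_2.
A = [[0,1],[-17,-2]]; det(A-λI) = λ^2 + 2λ + 17.
Eigenvalues λ = -1 ± 4i.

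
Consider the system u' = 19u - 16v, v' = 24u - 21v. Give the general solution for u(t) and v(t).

u(t) = -K_1e^(3t) - 2K_2e^(-5t), v(t) = -K_1e^(3t) - 3K_2e^(-5t)

Coefficient matrix A = [[19, -16], [24, -21]].
Characteristic polynomial det(A - λI) = λ^2 + 2λ - 15 = 0.
Eigenvalues λ = 3, -5.
For λ=3: (A-λI) row 1 is [16, -16], so an eigenvector is (-1, -1).
For λ=-5: (A-λI) row 1 is [24, -16], so an eigenvector is (-2, -3).
General solution: K_1e^(3t)(-1,-1) + K_2e^(-5t)(-2,-3).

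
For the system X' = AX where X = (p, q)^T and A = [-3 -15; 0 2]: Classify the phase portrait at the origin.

saddle

A = [[-3,-15],[0,2]]; det(A-λI) = λ^2 + λ - 6.
λ = 2, -3: opposite signs.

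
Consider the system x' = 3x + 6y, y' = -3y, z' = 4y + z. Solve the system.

x(t) = C_1e^(-3t) + C_2e^(3t), y(t) = -C_1e^(-3t), z(t) = C_1e^(-3t) + C_3e^(t)

Coefficient matrix A = [[3, 6, 0], [0, -3, 0], [0, 4, 1]].
det(A - λI) = 0 gives eigenvalues λ = -3, 3, 1.
For λ=-3: eigenvector (1,-1,1).
For λ=3: eigenvector (1,0,0).
For λ=1: eigenvector (0,0,1).
General solution: C_1e^(-3t)(1,-1,1) + C_2e^(3t)(1,0,0) + C_3e^(t)(0,0,1).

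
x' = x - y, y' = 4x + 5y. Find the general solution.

Coefficient matrix A = [[1, -1], [4, 5]].
Characteristic polynomial det(A - λI) = λ^2 - 6λ + 9 = 0.
Single eigenvalue λ = 3 with algebraic multiplicity 2.
Eigenvector v = (-1,2); generalized eigenvector w with (A-λI)w=v is (2,-3).
General solution: e^(3t)[c_1·v + c_2·(t·v + w)].

x(t) = -c_1e^(3t) - c_2te^(3t) + 2c_2e^(3t), y(t) = 2c_1e^(3t) + 2c_2te^(3t) - 3c_2e^(3t)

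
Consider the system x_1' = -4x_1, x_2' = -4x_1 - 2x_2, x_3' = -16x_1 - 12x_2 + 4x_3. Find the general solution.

x_1(t) = K_1e^(-4t), x_2(t) = 2K_1e^(-4t) + K_3e^(-2t), x_3(t) = 5K_1e^(-4t) + K_2e^(4t) + 2K_3e^(-2t)

Coefficient matrix A = [[-4, 0, 0], [-4, -2, 0], [-16, -12, 4]].
det(A - λI) = 0 gives eigenvalues λ = -4, 4, -2.
For λ=-4: eigenvector (1,2,5).
For λ=4: eigenvector (0,0,1).
For λ=-2: eigenvector (0,1,2).
General solution: K_1e^(-4t)(1,2,5) + K_2e^(4t)(0,0,1) + K_3e^(-2t)(0,1,2).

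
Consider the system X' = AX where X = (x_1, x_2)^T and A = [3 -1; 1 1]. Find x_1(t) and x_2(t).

x_1(t) = -c_1e^(2t) - c_2te^(2t) + c_2e^(2t), x_2(t) = -c_1e^(2t) - c_2te^(2t) + 2c_2e^(2t)

Coefficient matrix A = [[3, -1], [1, 1]].
Characteristic polynomial det(A - λI) = λ^2 - 4λ + 4 = 0.
Single eigenvalue λ = 2 with algebraic multiplicity 2.
Eigenvector v = (-1,-1); generalized eigenvector w with (A-λI)w=v is (1,2).
General solution: e^(2t)[c_1·v + c_2·(t·v + w)].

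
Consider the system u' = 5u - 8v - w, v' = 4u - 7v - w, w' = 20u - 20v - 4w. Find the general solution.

u(t) = c_1e^(-3t) + c_2e^(t) + c_3e^(-4t), v(t) = c_1e^(-3t) + c_3e^(-4t), w(t) = 4c_2e^(t) + c_3e^(-4t)

Coefficient matrix A = [[5, -8, -1], [4, -7, -1], [20, -20, -4]].
det(A - λI) = 0 gives eigenvalues λ = -3, 1, -4.
For λ=-3: eigenvector (1,1,0).
For λ=1: eigenvector (1,0,4).
For λ=-4: eigenvector (1,1,1).
General solution: c_1e^(-3t)(1,1,0) + c_2e^(t)(1,0,4) + c_3e^(-4t)(1,1,1).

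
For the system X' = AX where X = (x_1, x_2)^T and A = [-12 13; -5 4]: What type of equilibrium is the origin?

A = [[-12,13],[-5,4]]; det(A-λI) = λ^2 + 8λ + 17.
λ = -4 ± i: negative real part.

stable spiral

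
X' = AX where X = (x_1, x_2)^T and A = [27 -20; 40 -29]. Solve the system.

x_1(t) = 2c_1e^(-t)sin(4t) + c_1e^(-t)cos(4t) + c_2e^(-t)sin(4t) - 2c_2e^(-t)cos(4t), x_2(t) = 3c_1e^(-t)sin(4t) + c_1e^(-t)cos(4t) + c_2e^(-t)sin(4t) - 3c_2e^(-t)cos(4t)

Coefficient matrix A = [[27, -20], [40, -29]].
Characteristic polynomial det(A - λI) = λ^2 + 2λ + 17 = 0.
Eigenvalues λ = -1 ± 4i (complex conjugate pair).
For λ=-1+4i: an eigenvector is (1,1) - i(2,3) = (1 - 2i, 1 - 3i).
A real fundamental pair from Re and Im of e^((-1+4i)t)v: X_1 = e^(-t)(cos(4t)·(1,1) + sin(4t)·(2,3)), X_2 = e^(-t)(sin(4t)·(1,1) - cos(4t)·(2,3)).
General solution: c_1X_1 + c_2X_2.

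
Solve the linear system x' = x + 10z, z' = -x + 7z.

Coefficient matrix A = [[1, 10], [-1, 7]].
Characteristic polynomial det(A - λI) = λ^2 - 8λ + 17 = 0.
Eigenvalues λ = 4 ± i (complex conjugate pair).
For λ=4+i: an eigenvector is (3,1) - i(1,0) = (3 - i, 1).
A real fundamental pair from Re and Im of e^((4+i)t)v: X_1 = e^(4t)(cos(t)·(3,1) + sin(t)·(1,0)), X_2 = e^(4t)(sin(t)·(3,1) - cos(t)·(1,0)).
General solution: C_1X_1 + C_2X_2.

x(t) = C_1e^(4t)sin(t) + 3C_1e^(4t)cos(t) + 3C_2e^(4t)sin(t) - C_2e^(4t)cos(t), z(t) = C_1e^(4t)cos(t) + C_2e^(4t)sin(t)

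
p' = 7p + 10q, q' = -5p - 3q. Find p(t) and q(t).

p(t) = K_1e^(2t)sin(5t) - K_1e^(2t)cos(5t) - K_2e^(2t)sin(5t) - K_2e^(2t)cos(5t), q(t) = K_1e^(2t)cos(5t) + K_2e^(2t)sin(5t)

Coefficient matrix A = [[7, 10], [-5, -3]].
Characteristic polynomial det(A - λI) = λ^2 - 4λ + 29 = 0.
Eigenvalues λ = 2 ± 5i (complex conjugate pair).
For λ=2+5i: an eigenvector is (-1,1) - i(1,0) = (-1 - i, 1).
A real fundamental pair from Re and Im of e^((2+5i)t)v: X_1 = e^(2t)(cos(5t)·(-1,1) + sin(5t)·(1,0)), X_2 = e^(2t)(sin(5t)·(-1,1) - cos(5t)·(1,0)).
General solution: K_1X_1 + K_2X_2.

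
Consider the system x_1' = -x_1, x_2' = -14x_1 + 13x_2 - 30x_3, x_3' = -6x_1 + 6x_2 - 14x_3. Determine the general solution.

x_1(t) = C_2e^(-t), x_2(t) = 5C_1e^(t) + C_2e^(-t) + 2C_3e^(-2t), x_3(t) = 2C_1e^(t) + C_3e^(-2t)

Coefficient matrix A = [[-1, 0, 0], [-14, 13, -30], [-6, 6, -14]].
det(A - λI) = 0 gives eigenvalues λ = 1, -1, -2.
For λ=1: eigenvector (0,5,2).
For λ=-1: eigenvector (1,1,0).
For λ=-2: eigenvector (0,2,1).
General solution: C_1e^(t)(0,5,2) + C_2e^(-t)(1,1,0) + C_3e^(-2t)(0,2,1).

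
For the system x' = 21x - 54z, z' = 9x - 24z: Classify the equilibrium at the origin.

saddle

A = [[21,-54],[9,-24]]; det(A-λI) = λ^2 + 3λ - 18.
λ = 3, -6: opposite signs.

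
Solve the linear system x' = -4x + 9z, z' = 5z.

Coefficient matrix A = [[-4, 9], [0, 5]].
Characteristic polynomial det(A - λI) = λ^2 - λ - 20 = 0.
Eigenvalues λ = 5, -4.
For λ=5: (A-λI) row 1 is [-9, 9], so an eigenvector is (1, 1).
For λ=-4: (A-λI) row 1 is [0, 9], so an eigenvector is (-1, 0).
General solution: c_1e^(5t)(1,1) + c_2e^(-4t)(-1,0).

x(t) = c_1e^(5t) - c_2e^(-4t), z(t) = c_1e^(5t)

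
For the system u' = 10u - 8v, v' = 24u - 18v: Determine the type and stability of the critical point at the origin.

stable node

A = [[10,-8],[24,-18]]; det(A-λI) = λ^2 + 8λ + 12.
λ = -2, -6: both negative.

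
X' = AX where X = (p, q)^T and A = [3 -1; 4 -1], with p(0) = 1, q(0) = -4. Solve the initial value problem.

Coefficient matrix A = [[3, -1], [4, -1]].
Characteristic polynomial det(A - λI) = λ^2 - 2λ + 1 = 0.
Single eigenvalue λ = 1 with algebraic multiplicity 2.
Eigenvector v = (-1,-2); generalized eigenvector w with (A-λI)w=v is (-1,-1).
General solution: e^(t)[C_1·v + C_2·(t·v + w)].
Applying p(0)=1, q(0)=-4 gives C_1=5, C_2=-6.

p(t) = 6te^(t) + e^(t), q(t) = 12te^(t) - 4e^(t)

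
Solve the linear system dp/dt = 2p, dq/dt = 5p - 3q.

p(t) = -C_1e^(2t), q(t) = -C_1e^(2t) + C_2e^(-3t)

Coefficient matrix A = [[2, 0], [5, -3]].
Characteristic polynomial det(A - λI) = λ^2 + λ - 6 = 0.
Eigenvalues λ = 2, -3.
For λ=2: (A-λI) row 2 is [5, -5], so an eigenvector is (-1, -1).
For λ=-3: (A-λI) row 1 is [5, 0], so an eigenvector is (0, 1).
General solution: C_1e^(2t)(-1,-1) + C_2e^(-3t)(0,1).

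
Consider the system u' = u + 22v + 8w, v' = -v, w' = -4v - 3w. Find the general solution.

u(t) = K_1e^(t) - 3K_2e^(-t) - 2K_3e^(-3t), v(t) = K_2e^(-t), w(t) = -2K_2e^(-t) + K_3e^(-3t)

Coefficient matrix A = [[1, 22, 8], [0, -1, 0], [0, -4, -3]].
det(A - λI) = 0 gives eigenvalues λ = 1, -1, -3.
For λ=1: eigenvector (1,0,0).
For λ=-1: eigenvector (-3,1,-2).
For λ=-3: eigenvector (-2,0,1).
General solution: K_1e^(t)(1,0,0) + K_2e^(-t)(-3,1,-2) + K_3e^(-3t)(-2,0,1).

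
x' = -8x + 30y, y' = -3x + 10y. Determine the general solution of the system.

Coefficient matrix A = [[-8, 30], [-3, 10]].
Characteristic polynomial det(A - λI) = λ^2 - 2λ + 10 = 0.
Eigenvalues λ = 1 ± 3i (complex conjugate pair).
For λ=1+3i: an eigenvector is (-1,0) - i(3,1) = (-1 - 3i, 0 - i).
A real fundamental pair from Re and Im of e^((1+3i)t)v: X_1 = e^(t)(cos(3t)·(-1,0) + sin(3t)·(3,1)), X_2 = e^(t)(sin(3t)·(-1,0) - cos(3t)·(3,1)).
General solution: C_1X_1 + C_2X_2.

x(t) = 3C_1e^(t)sin(3t) - C_1e^(t)cos(3t) - C_2e^(t)sin(3t) - 3C_2e^(t)cos(3t), y(t) = C_1e^(t)sin(3t) - C_2e^(t)cos(3t)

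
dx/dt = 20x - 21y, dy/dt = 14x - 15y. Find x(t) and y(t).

x(t) = 3K_1e^(6t) - K_2e^(-t), y(t) = 2K_1e^(6t) - K_2e^(-t)

Coefficient matrix A = [[20, -21], [14, -15]].
Characteristic polynomial det(A - λI) = λ^2 - 5λ - 6 = 0.
Eigenvalues λ = 6, -1.
For λ=6: (A-λI) row 1 is [14, -21], so an eigenvector is (3, 2).
For λ=-1: (A-λI) row 1 is [21, -21], so an eigenvector is (-1, -1).
General solution: K_1e^(6t)(3,2) + K_2e^(-t)(-1,-1).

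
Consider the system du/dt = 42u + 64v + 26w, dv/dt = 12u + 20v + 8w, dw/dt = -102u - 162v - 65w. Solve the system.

Coefficient matrix A = [[42, 64, 26], [12, 20, 8], [-102, -162, -65]].
det(A - λI) = 0 gives eigenvalues λ = -4, -2, 3.
For λ=-4: eigenvector (2,1,-6).
For λ=-2: eigenvector (-3,-2,10).
For λ=3: eigenvector (2,0,-3).
General solution: K_1e^(-4t)(2,1,-6) + K_2e^(-2t)(-3,-2,10) + K_3e^(3t)(2,0,-3).

u(t) = 2K_1e^(-4t) - 3K_2e^(-2t) + 2K_3e^(3t), v(t) = K_1e^(-4t) - 2K_2e^(-2t), w(t) = -6K_1e^(-4t) + 10K_2e^(-2t) - 3K_3e^(3t)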